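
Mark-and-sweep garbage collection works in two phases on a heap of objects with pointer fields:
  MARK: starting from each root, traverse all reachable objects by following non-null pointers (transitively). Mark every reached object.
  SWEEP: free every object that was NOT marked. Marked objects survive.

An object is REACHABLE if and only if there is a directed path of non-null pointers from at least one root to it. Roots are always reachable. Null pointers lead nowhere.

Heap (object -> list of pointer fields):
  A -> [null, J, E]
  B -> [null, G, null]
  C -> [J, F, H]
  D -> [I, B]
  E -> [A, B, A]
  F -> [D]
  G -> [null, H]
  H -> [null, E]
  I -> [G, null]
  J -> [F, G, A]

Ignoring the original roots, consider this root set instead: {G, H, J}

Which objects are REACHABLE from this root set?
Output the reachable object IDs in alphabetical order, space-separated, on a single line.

Answer: A B D E F G H I J

Derivation:
Roots: G H J
Mark G: refs=null H, marked=G
Mark H: refs=null E, marked=G H
Mark J: refs=F G A, marked=G H J
Mark E: refs=A B A, marked=E G H J
Mark F: refs=D, marked=E F G H J
Mark A: refs=null J E, marked=A E F G H J
Mark B: refs=null G null, marked=A B E F G H J
Mark D: refs=I B, marked=A B D E F G H J
Mark I: refs=G null, marked=A B D E F G H I J
Unmarked (collected): C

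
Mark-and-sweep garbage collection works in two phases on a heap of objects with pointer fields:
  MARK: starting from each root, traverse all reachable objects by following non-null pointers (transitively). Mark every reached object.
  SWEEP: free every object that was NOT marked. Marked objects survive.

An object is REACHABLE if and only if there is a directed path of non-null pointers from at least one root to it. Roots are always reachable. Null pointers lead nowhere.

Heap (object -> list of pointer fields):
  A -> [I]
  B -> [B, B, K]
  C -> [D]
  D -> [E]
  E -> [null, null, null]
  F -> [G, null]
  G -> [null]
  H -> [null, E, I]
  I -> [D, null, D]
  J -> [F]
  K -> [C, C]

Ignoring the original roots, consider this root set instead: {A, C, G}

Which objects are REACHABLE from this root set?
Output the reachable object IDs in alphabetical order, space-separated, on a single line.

Answer: A C D E G I

Derivation:
Roots: A C G
Mark A: refs=I, marked=A
Mark C: refs=D, marked=A C
Mark G: refs=null, marked=A C G
Mark I: refs=D null D, marked=A C G I
Mark D: refs=E, marked=A C D G I
Mark E: refs=null null null, marked=A C D E G I
Unmarked (collected): B F H J K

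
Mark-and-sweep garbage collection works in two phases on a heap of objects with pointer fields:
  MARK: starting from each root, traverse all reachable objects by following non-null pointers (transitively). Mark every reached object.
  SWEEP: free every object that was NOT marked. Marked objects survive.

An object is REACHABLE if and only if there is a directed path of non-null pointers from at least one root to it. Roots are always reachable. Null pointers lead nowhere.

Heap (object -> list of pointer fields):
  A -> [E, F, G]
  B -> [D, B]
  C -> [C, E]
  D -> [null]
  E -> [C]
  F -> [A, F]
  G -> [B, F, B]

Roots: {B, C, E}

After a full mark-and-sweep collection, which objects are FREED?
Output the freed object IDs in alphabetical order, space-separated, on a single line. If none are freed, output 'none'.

Roots: B C E
Mark B: refs=D B, marked=B
Mark C: refs=C E, marked=B C
Mark E: refs=C, marked=B C E
Mark D: refs=null, marked=B C D E
Unmarked (collected): A F G

Answer: A F G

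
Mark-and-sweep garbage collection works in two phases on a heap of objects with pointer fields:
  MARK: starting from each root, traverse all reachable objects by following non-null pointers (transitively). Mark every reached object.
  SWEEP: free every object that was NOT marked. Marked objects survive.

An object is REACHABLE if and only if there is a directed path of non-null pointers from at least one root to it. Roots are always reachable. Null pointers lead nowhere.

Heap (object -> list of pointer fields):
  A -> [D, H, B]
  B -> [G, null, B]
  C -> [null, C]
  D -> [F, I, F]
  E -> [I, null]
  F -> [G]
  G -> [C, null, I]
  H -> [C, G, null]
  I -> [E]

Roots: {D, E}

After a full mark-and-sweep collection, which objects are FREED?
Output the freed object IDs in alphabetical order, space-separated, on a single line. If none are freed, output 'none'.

Answer: A B H

Derivation:
Roots: D E
Mark D: refs=F I F, marked=D
Mark E: refs=I null, marked=D E
Mark F: refs=G, marked=D E F
Mark I: refs=E, marked=D E F I
Mark G: refs=C null I, marked=D E F G I
Mark C: refs=null C, marked=C D E F G I
Unmarked (collected): A B H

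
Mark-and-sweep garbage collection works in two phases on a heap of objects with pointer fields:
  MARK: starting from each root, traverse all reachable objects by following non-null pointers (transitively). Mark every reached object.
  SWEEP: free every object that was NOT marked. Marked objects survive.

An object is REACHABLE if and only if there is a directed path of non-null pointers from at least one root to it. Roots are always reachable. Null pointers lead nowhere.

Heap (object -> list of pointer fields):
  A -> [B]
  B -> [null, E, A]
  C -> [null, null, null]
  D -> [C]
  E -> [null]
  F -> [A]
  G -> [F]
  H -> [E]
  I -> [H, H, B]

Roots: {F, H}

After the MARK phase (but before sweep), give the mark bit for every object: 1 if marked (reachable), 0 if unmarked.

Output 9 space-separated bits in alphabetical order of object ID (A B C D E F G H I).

Answer: 1 1 0 0 1 1 0 1 0

Derivation:
Roots: F H
Mark F: refs=A, marked=F
Mark H: refs=E, marked=F H
Mark A: refs=B, marked=A F H
Mark E: refs=null, marked=A E F H
Mark B: refs=null E A, marked=A B E F H
Unmarked (collected): C D G I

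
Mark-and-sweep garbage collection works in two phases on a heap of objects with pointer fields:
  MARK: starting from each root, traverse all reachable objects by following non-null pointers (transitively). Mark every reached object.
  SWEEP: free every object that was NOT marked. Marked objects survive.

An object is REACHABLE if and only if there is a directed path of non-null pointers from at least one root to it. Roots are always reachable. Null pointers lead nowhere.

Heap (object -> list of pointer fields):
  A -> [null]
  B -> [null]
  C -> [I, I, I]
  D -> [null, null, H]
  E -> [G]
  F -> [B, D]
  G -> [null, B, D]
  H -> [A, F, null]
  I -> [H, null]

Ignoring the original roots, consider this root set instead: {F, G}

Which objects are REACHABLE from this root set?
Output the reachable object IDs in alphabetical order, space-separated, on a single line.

Answer: A B D F G H

Derivation:
Roots: F G
Mark F: refs=B D, marked=F
Mark G: refs=null B D, marked=F G
Mark B: refs=null, marked=B F G
Mark D: refs=null null H, marked=B D F G
Mark H: refs=A F null, marked=B D F G H
Mark A: refs=null, marked=A B D F G H
Unmarked (collected): C E I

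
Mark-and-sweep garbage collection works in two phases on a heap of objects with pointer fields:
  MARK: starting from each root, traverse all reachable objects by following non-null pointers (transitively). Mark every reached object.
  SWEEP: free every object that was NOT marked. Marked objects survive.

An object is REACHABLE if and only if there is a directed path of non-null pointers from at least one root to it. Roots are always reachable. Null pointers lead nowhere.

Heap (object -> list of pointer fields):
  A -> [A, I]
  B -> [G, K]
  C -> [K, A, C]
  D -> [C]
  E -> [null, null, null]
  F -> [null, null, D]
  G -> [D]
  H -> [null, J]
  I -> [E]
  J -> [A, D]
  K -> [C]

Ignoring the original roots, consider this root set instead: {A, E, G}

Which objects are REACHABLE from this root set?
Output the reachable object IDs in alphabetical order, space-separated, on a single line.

Roots: A E G
Mark A: refs=A I, marked=A
Mark E: refs=null null null, marked=A E
Mark G: refs=D, marked=A E G
Mark I: refs=E, marked=A E G I
Mark D: refs=C, marked=A D E G I
Mark C: refs=K A C, marked=A C D E G I
Mark K: refs=C, marked=A C D E G I K
Unmarked (collected): B F H J

Answer: A C D E G I K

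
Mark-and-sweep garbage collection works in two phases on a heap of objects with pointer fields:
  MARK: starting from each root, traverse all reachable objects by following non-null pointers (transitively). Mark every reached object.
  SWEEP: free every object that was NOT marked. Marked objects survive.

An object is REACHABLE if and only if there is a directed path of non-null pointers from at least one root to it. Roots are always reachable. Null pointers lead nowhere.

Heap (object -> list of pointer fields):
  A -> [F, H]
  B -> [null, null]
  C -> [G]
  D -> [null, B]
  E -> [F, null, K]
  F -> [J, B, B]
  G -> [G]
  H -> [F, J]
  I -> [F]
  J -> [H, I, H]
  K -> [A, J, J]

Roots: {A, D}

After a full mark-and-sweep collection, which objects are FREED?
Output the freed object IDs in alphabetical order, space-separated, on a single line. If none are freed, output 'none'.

Roots: A D
Mark A: refs=F H, marked=A
Mark D: refs=null B, marked=A D
Mark F: refs=J B B, marked=A D F
Mark H: refs=F J, marked=A D F H
Mark B: refs=null null, marked=A B D F H
Mark J: refs=H I H, marked=A B D F H J
Mark I: refs=F, marked=A B D F H I J
Unmarked (collected): C E G K

Answer: C E G K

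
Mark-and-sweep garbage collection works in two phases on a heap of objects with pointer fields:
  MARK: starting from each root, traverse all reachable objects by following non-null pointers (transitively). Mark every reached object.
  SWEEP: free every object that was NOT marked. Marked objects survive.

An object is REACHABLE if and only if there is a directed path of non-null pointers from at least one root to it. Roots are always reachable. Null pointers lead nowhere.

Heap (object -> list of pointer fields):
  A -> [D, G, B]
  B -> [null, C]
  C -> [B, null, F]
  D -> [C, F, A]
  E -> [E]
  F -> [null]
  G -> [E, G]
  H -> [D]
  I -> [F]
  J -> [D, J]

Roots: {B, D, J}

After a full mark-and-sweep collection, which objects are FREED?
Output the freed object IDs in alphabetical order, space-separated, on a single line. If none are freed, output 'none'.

Answer: H I

Derivation:
Roots: B D J
Mark B: refs=null C, marked=B
Mark D: refs=C F A, marked=B D
Mark J: refs=D J, marked=B D J
Mark C: refs=B null F, marked=B C D J
Mark F: refs=null, marked=B C D F J
Mark A: refs=D G B, marked=A B C D F J
Mark G: refs=E G, marked=A B C D F G J
Mark E: refs=E, marked=A B C D E F G J
Unmarked (collected): H I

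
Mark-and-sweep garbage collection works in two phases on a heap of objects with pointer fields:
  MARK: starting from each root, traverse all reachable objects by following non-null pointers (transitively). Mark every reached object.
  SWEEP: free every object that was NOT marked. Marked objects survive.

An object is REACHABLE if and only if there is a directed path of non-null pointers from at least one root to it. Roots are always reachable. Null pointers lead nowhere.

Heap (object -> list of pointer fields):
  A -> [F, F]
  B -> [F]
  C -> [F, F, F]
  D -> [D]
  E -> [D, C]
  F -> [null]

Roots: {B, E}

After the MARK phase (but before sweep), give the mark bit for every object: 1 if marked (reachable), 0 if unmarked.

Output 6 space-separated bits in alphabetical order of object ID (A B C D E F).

Answer: 0 1 1 1 1 1

Derivation:
Roots: B E
Mark B: refs=F, marked=B
Mark E: refs=D C, marked=B E
Mark F: refs=null, marked=B E F
Mark D: refs=D, marked=B D E F
Mark C: refs=F F F, marked=B C D E F
Unmarked (collected): A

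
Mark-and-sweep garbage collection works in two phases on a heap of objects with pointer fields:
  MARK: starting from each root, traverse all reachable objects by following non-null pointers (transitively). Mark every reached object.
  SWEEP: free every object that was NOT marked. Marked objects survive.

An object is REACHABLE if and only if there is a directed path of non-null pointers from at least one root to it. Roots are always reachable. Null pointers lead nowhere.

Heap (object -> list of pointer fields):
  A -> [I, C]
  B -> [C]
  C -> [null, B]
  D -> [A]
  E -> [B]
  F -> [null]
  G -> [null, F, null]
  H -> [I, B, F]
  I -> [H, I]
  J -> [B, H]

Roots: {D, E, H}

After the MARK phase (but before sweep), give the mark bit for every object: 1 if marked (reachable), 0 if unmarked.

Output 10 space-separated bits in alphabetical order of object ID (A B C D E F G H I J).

Answer: 1 1 1 1 1 1 0 1 1 0

Derivation:
Roots: D E H
Mark D: refs=A, marked=D
Mark E: refs=B, marked=D E
Mark H: refs=I B F, marked=D E H
Mark A: refs=I C, marked=A D E H
Mark B: refs=C, marked=A B D E H
Mark I: refs=H I, marked=A B D E H I
Mark F: refs=null, marked=A B D E F H I
Mark C: refs=null B, marked=A B C D E F H I
Unmarked (collected): G J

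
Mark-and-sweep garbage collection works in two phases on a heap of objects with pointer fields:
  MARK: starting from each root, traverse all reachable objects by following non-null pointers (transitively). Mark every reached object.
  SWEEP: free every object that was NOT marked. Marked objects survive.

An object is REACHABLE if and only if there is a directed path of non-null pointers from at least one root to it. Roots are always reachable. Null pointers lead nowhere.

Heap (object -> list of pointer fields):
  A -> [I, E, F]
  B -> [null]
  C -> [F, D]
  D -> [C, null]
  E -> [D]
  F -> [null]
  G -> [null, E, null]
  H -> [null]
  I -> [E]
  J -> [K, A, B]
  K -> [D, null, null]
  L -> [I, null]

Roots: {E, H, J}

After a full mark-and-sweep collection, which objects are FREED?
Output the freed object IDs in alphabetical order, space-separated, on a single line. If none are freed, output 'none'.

Roots: E H J
Mark E: refs=D, marked=E
Mark H: refs=null, marked=E H
Mark J: refs=K A B, marked=E H J
Mark D: refs=C null, marked=D E H J
Mark K: refs=D null null, marked=D E H J K
Mark A: refs=I E F, marked=A D E H J K
Mark B: refs=null, marked=A B D E H J K
Mark C: refs=F D, marked=A B C D E H J K
Mark I: refs=E, marked=A B C D E H I J K
Mark F: refs=null, marked=A B C D E F H I J K
Unmarked (collected): G L

Answer: G L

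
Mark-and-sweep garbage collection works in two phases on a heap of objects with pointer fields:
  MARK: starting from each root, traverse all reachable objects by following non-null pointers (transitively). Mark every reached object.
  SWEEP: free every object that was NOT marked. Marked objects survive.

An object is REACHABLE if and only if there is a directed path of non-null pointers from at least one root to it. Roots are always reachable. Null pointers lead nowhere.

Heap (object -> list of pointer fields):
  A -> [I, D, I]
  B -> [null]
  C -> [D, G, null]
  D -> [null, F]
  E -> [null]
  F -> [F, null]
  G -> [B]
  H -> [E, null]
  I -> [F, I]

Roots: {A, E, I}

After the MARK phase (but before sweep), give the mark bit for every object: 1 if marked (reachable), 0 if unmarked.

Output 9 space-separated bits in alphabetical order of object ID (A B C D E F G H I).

Answer: 1 0 0 1 1 1 0 0 1

Derivation:
Roots: A E I
Mark A: refs=I D I, marked=A
Mark E: refs=null, marked=A E
Mark I: refs=F I, marked=A E I
Mark D: refs=null F, marked=A D E I
Mark F: refs=F null, marked=A D E F I
Unmarked (collected): B C G H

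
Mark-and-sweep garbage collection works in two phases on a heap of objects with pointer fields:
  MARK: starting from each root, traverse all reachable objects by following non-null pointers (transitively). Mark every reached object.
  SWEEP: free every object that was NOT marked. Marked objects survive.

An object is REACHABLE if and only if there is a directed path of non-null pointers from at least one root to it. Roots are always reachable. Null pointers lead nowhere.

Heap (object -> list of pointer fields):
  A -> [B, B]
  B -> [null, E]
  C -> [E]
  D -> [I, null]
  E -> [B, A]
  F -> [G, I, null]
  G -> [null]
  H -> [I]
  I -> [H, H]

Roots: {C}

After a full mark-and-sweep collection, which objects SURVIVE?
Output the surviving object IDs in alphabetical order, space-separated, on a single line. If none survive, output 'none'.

Answer: A B C E

Derivation:
Roots: C
Mark C: refs=E, marked=C
Mark E: refs=B A, marked=C E
Mark B: refs=null E, marked=B C E
Mark A: refs=B B, marked=A B C E
Unmarked (collected): D F G H I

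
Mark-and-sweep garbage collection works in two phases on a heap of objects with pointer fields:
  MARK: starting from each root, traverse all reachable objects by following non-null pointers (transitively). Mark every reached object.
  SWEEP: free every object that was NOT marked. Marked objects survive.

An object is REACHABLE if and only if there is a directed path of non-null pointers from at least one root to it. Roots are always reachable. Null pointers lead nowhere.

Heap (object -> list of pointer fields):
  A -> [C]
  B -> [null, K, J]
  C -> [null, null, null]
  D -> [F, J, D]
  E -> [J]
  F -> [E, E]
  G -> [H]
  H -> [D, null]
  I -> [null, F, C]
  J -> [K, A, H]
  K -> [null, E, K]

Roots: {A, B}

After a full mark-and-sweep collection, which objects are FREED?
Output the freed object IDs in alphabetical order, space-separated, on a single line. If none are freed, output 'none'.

Answer: G I

Derivation:
Roots: A B
Mark A: refs=C, marked=A
Mark B: refs=null K J, marked=A B
Mark C: refs=null null null, marked=A B C
Mark K: refs=null E K, marked=A B C K
Mark J: refs=K A H, marked=A B C J K
Mark E: refs=J, marked=A B C E J K
Mark H: refs=D null, marked=A B C E H J K
Mark D: refs=F J D, marked=A B C D E H J K
Mark F: refs=E E, marked=A B C D E F H J K
Unmarked (collected): G I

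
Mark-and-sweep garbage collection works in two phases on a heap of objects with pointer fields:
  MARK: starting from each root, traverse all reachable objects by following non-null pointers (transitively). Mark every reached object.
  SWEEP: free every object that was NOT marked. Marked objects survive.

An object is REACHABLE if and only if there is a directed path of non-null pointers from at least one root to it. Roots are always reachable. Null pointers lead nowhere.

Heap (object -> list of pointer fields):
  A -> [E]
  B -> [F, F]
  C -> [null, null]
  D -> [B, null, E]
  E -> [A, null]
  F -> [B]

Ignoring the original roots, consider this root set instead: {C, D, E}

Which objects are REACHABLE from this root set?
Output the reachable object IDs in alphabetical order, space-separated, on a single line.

Roots: C D E
Mark C: refs=null null, marked=C
Mark D: refs=B null E, marked=C D
Mark E: refs=A null, marked=C D E
Mark B: refs=F F, marked=B C D E
Mark A: refs=E, marked=A B C D E
Mark F: refs=B, marked=A B C D E F
Unmarked (collected): (none)

Answer: A B C D E F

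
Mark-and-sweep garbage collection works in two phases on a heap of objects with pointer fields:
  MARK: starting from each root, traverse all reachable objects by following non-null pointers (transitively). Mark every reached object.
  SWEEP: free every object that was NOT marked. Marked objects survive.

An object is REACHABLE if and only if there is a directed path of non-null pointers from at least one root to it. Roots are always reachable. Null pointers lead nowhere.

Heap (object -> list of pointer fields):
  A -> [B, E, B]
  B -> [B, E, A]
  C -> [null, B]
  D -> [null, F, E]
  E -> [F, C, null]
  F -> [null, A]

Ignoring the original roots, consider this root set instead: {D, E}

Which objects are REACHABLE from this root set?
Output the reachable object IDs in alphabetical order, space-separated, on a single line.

Roots: D E
Mark D: refs=null F E, marked=D
Mark E: refs=F C null, marked=D E
Mark F: refs=null A, marked=D E F
Mark C: refs=null B, marked=C D E F
Mark A: refs=B E B, marked=A C D E F
Mark B: refs=B E A, marked=A B C D E F
Unmarked (collected): (none)

Answer: A B C D E F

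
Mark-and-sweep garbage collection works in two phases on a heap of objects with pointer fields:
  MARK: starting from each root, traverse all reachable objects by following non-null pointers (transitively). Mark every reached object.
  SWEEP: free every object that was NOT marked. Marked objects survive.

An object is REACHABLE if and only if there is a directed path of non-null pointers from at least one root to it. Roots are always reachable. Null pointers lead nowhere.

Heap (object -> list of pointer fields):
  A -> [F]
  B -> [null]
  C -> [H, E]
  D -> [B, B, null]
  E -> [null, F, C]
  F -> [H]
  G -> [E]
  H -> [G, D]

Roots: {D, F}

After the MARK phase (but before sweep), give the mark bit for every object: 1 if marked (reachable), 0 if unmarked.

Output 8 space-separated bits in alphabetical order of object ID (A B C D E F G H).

Roots: D F
Mark D: refs=B B null, marked=D
Mark F: refs=H, marked=D F
Mark B: refs=null, marked=B D F
Mark H: refs=G D, marked=B D F H
Mark G: refs=E, marked=B D F G H
Mark E: refs=null F C, marked=B D E F G H
Mark C: refs=H E, marked=B C D E F G H
Unmarked (collected): A

Answer: 0 1 1 1 1 1 1 1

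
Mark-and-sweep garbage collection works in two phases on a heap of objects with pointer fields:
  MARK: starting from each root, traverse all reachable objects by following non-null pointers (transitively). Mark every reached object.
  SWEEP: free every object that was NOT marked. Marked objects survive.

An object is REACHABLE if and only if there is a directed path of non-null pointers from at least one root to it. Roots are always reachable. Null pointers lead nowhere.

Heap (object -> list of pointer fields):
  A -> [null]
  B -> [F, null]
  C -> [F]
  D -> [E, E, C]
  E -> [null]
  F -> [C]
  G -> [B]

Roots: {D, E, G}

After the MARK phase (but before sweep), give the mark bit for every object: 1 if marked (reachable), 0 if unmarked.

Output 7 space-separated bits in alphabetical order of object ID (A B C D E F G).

Answer: 0 1 1 1 1 1 1

Derivation:
Roots: D E G
Mark D: refs=E E C, marked=D
Mark E: refs=null, marked=D E
Mark G: refs=B, marked=D E G
Mark C: refs=F, marked=C D E G
Mark B: refs=F null, marked=B C D E G
Mark F: refs=C, marked=B C D E F G
Unmarked (collected): A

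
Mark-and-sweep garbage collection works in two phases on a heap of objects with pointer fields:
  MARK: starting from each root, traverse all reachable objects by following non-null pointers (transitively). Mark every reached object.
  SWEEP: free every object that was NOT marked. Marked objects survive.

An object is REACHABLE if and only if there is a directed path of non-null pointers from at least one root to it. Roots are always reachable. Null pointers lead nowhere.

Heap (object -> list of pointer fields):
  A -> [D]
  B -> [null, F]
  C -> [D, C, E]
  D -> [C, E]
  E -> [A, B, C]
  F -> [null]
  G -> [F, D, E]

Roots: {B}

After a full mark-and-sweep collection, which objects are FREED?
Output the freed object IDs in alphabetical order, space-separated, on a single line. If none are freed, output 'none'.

Answer: A C D E G

Derivation:
Roots: B
Mark B: refs=null F, marked=B
Mark F: refs=null, marked=B F
Unmarked (collected): A C D E G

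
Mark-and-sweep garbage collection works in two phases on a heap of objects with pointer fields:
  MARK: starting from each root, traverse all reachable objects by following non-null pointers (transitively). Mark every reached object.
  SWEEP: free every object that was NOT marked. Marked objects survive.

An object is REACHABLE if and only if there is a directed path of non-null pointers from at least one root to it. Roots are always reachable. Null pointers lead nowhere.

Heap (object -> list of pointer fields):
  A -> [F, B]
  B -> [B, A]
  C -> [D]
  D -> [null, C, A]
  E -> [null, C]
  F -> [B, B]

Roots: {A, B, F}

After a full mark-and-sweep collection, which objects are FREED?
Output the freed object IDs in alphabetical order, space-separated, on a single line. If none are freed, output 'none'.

Roots: A B F
Mark A: refs=F B, marked=A
Mark B: refs=B A, marked=A B
Mark F: refs=B B, marked=A B F
Unmarked (collected): C D E

Answer: C D E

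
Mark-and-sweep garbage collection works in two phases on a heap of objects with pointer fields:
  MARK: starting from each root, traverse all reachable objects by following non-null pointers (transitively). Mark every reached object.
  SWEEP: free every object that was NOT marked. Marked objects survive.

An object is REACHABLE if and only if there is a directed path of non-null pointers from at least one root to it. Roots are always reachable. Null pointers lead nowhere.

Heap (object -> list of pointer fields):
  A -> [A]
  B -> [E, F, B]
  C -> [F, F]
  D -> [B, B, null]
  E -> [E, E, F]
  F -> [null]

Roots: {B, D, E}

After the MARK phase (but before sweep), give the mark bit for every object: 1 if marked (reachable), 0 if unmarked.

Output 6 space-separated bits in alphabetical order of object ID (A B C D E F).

Answer: 0 1 0 1 1 1

Derivation:
Roots: B D E
Mark B: refs=E F B, marked=B
Mark D: refs=B B null, marked=B D
Mark E: refs=E E F, marked=B D E
Mark F: refs=null, marked=B D E F
Unmarked (collected): A C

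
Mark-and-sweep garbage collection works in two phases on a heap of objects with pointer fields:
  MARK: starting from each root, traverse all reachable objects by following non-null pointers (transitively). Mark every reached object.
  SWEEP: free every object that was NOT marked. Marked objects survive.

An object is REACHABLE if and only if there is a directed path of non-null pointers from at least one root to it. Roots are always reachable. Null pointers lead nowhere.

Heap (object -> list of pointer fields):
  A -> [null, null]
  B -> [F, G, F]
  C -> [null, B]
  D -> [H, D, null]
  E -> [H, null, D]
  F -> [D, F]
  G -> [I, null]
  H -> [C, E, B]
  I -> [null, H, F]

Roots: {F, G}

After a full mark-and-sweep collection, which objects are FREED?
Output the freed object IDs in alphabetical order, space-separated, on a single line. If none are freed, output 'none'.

Roots: F G
Mark F: refs=D F, marked=F
Mark G: refs=I null, marked=F G
Mark D: refs=H D null, marked=D F G
Mark I: refs=null H F, marked=D F G I
Mark H: refs=C E B, marked=D F G H I
Mark C: refs=null B, marked=C D F G H I
Mark E: refs=H null D, marked=C D E F G H I
Mark B: refs=F G F, marked=B C D E F G H I
Unmarked (collected): A

Answer: A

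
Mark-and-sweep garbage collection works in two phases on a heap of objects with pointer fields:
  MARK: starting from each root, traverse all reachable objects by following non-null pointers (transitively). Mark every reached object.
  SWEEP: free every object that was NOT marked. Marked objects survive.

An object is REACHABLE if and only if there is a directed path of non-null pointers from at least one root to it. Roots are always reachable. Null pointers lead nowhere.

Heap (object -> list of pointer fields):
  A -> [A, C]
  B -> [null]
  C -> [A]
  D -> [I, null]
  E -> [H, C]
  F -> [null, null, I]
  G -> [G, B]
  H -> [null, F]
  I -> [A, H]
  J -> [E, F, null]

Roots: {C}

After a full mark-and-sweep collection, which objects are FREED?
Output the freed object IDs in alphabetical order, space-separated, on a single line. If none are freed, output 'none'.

Roots: C
Mark C: refs=A, marked=C
Mark A: refs=A C, marked=A C
Unmarked (collected): B D E F G H I J

Answer: B D E F G H I J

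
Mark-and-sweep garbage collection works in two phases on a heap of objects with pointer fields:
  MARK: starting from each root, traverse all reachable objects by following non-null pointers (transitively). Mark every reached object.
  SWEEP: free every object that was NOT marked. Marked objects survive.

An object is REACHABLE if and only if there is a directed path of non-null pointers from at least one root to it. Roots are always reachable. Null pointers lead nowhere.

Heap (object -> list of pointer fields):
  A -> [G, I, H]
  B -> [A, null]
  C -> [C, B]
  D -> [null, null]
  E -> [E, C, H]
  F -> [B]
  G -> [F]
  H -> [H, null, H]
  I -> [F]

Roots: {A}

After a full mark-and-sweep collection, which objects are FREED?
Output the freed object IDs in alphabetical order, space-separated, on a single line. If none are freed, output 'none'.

Roots: A
Mark A: refs=G I H, marked=A
Mark G: refs=F, marked=A G
Mark I: refs=F, marked=A G I
Mark H: refs=H null H, marked=A G H I
Mark F: refs=B, marked=A F G H I
Mark B: refs=A null, marked=A B F G H I
Unmarked (collected): C D E

Answer: C D E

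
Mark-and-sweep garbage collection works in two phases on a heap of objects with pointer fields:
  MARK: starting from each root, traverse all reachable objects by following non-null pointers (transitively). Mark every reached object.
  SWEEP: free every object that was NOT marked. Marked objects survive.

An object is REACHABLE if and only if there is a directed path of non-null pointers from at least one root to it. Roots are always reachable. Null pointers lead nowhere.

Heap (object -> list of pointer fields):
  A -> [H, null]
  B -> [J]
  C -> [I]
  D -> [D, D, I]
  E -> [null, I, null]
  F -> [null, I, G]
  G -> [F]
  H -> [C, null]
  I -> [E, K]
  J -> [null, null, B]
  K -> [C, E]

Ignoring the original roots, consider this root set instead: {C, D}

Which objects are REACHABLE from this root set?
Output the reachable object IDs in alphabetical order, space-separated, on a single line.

Roots: C D
Mark C: refs=I, marked=C
Mark D: refs=D D I, marked=C D
Mark I: refs=E K, marked=C D I
Mark E: refs=null I null, marked=C D E I
Mark K: refs=C E, marked=C D E I K
Unmarked (collected): A B F G H J

Answer: C D E I K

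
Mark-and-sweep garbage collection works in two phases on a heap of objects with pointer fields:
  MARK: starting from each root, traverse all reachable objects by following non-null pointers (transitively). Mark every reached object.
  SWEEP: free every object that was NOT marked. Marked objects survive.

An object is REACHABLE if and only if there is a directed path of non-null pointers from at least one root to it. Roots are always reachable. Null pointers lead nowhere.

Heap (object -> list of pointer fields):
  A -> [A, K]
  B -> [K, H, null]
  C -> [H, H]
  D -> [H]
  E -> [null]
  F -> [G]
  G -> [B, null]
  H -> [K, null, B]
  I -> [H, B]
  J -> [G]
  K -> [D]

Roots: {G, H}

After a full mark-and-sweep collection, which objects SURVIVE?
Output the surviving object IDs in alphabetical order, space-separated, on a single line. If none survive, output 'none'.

Answer: B D G H K

Derivation:
Roots: G H
Mark G: refs=B null, marked=G
Mark H: refs=K null B, marked=G H
Mark B: refs=K H null, marked=B G H
Mark K: refs=D, marked=B G H K
Mark D: refs=H, marked=B D G H K
Unmarked (collected): A C E F I J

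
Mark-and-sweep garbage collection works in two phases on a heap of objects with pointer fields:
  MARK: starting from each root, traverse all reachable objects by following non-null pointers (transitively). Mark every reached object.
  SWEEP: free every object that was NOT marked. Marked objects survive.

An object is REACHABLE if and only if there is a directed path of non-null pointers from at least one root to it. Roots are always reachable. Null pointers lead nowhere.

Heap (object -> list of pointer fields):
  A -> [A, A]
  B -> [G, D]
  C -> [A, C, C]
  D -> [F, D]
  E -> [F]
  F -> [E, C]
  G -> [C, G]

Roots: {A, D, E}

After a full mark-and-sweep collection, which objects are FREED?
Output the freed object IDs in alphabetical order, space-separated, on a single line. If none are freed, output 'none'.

Roots: A D E
Mark A: refs=A A, marked=A
Mark D: refs=F D, marked=A D
Mark E: refs=F, marked=A D E
Mark F: refs=E C, marked=A D E F
Mark C: refs=A C C, marked=A C D E F
Unmarked (collected): B G

Answer: B G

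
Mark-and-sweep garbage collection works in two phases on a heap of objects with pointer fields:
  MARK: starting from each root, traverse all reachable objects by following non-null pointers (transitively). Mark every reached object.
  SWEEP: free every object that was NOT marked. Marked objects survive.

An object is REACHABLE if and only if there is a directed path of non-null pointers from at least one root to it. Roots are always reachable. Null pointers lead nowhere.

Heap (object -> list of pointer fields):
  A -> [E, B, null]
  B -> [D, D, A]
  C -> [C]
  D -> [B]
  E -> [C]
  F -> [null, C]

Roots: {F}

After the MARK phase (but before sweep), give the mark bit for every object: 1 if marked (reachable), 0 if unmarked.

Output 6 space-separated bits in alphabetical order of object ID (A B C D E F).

Roots: F
Mark F: refs=null C, marked=F
Mark C: refs=C, marked=C F
Unmarked (collected): A B D E

Answer: 0 0 1 0 0 1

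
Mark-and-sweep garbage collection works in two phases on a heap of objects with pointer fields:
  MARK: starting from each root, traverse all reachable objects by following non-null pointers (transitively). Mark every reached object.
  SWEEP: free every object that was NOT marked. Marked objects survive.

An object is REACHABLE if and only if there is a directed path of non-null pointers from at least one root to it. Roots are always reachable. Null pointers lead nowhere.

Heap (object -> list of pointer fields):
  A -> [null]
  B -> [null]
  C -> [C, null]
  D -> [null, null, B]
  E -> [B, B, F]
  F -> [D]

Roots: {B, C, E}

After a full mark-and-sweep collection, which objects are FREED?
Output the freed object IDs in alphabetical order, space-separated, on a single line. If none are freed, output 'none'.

Answer: A

Derivation:
Roots: B C E
Mark B: refs=null, marked=B
Mark C: refs=C null, marked=B C
Mark E: refs=B B F, marked=B C E
Mark F: refs=D, marked=B C E F
Mark D: refs=null null B, marked=B C D E F
Unmarked (collected): A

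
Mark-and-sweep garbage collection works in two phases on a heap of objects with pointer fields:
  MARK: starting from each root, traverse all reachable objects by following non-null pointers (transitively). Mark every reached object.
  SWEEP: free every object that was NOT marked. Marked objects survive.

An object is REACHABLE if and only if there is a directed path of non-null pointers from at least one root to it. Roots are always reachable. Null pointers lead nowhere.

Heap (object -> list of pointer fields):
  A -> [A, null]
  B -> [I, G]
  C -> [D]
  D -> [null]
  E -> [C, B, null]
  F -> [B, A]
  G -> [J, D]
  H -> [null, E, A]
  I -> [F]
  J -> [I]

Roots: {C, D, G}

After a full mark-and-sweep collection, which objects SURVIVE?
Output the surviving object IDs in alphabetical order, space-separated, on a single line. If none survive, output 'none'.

Answer: A B C D F G I J

Derivation:
Roots: C D G
Mark C: refs=D, marked=C
Mark D: refs=null, marked=C D
Mark G: refs=J D, marked=C D G
Mark J: refs=I, marked=C D G J
Mark I: refs=F, marked=C D G I J
Mark F: refs=B A, marked=C D F G I J
Mark B: refs=I G, marked=B C D F G I J
Mark A: refs=A null, marked=A B C D F G I J
Unmarked (collected): E H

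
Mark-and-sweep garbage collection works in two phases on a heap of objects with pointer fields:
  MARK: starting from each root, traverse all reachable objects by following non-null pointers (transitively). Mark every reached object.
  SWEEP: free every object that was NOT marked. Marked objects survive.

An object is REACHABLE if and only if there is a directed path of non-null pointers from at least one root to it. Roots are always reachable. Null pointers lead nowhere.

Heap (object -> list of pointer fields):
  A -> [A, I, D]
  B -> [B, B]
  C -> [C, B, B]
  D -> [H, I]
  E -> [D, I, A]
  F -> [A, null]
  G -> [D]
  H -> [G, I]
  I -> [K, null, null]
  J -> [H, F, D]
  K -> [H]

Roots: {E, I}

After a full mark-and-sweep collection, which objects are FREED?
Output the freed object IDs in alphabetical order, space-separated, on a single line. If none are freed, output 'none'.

Answer: B C F J

Derivation:
Roots: E I
Mark E: refs=D I A, marked=E
Mark I: refs=K null null, marked=E I
Mark D: refs=H I, marked=D E I
Mark A: refs=A I D, marked=A D E I
Mark K: refs=H, marked=A D E I K
Mark H: refs=G I, marked=A D E H I K
Mark G: refs=D, marked=A D E G H I K
Unmarked (collected): B C F J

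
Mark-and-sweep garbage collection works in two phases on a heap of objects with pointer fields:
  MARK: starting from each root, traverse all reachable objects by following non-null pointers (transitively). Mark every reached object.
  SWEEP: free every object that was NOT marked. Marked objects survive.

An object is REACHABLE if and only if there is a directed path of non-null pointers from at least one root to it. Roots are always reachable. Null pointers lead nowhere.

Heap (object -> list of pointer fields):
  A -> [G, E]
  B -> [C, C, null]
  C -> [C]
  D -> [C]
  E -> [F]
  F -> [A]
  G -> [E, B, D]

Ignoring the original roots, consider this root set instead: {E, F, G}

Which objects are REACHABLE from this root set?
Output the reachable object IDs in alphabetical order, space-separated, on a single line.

Answer: A B C D E F G

Derivation:
Roots: E F G
Mark E: refs=F, marked=E
Mark F: refs=A, marked=E F
Mark G: refs=E B D, marked=E F G
Mark A: refs=G E, marked=A E F G
Mark B: refs=C C null, marked=A B E F G
Mark D: refs=C, marked=A B D E F G
Mark C: refs=C, marked=A B C D E F G
Unmarked (collected): (none)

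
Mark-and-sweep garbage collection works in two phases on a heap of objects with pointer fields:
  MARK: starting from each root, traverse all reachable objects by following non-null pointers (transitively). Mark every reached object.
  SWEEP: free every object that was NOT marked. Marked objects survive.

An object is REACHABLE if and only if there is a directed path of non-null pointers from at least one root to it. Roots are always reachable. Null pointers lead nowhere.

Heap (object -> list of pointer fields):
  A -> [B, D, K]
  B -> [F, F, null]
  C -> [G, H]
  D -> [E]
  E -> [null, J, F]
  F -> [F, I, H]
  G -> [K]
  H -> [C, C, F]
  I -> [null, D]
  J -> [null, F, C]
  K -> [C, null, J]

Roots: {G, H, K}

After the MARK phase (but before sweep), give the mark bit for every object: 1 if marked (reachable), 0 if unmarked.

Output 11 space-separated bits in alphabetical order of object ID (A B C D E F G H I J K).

Roots: G H K
Mark G: refs=K, marked=G
Mark H: refs=C C F, marked=G H
Mark K: refs=C null J, marked=G H K
Mark C: refs=G H, marked=C G H K
Mark F: refs=F I H, marked=C F G H K
Mark J: refs=null F C, marked=C F G H J K
Mark I: refs=null D, marked=C F G H I J K
Mark D: refs=E, marked=C D F G H I J K
Mark E: refs=null J F, marked=C D E F G H I J K
Unmarked (collected): A B

Answer: 0 0 1 1 1 1 1 1 1 1 1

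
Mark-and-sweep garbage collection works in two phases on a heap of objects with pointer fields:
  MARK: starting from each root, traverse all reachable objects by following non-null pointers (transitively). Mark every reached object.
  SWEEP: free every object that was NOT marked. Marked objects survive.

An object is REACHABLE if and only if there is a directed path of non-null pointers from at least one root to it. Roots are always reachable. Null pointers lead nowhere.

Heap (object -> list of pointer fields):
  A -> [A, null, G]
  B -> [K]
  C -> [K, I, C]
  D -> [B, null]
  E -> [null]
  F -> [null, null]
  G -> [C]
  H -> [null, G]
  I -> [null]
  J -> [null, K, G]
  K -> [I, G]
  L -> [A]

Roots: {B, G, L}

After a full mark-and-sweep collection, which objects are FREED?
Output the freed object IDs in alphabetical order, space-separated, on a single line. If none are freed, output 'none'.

Roots: B G L
Mark B: refs=K, marked=B
Mark G: refs=C, marked=B G
Mark L: refs=A, marked=B G L
Mark K: refs=I G, marked=B G K L
Mark C: refs=K I C, marked=B C G K L
Mark A: refs=A null G, marked=A B C G K L
Mark I: refs=null, marked=A B C G I K L
Unmarked (collected): D E F H J

Answer: D E F H J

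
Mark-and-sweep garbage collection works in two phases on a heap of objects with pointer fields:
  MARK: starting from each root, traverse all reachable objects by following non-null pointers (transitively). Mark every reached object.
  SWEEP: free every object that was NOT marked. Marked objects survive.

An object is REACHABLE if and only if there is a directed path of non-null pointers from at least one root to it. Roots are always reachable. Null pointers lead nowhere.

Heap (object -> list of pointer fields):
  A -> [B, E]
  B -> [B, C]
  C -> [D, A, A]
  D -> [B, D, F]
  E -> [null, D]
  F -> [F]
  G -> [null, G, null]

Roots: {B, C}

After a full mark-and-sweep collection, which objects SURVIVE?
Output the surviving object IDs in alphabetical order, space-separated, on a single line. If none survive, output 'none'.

Answer: A B C D E F

Derivation:
Roots: B C
Mark B: refs=B C, marked=B
Mark C: refs=D A A, marked=B C
Mark D: refs=B D F, marked=B C D
Mark A: refs=B E, marked=A B C D
Mark F: refs=F, marked=A B C D F
Mark E: refs=null D, marked=A B C D E F
Unmarked (collected): G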